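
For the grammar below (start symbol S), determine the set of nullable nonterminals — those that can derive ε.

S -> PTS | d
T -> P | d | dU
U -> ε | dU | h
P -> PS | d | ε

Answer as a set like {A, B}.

{P, T, U}

Directly nullable (have an ε-rule): {P, U}.
T is nullable via T -> P (every symbol on the right is already known nullable).
Not nullable: S — each has a terminal in every rule's right-hand side or depends on a non-nullable symbol.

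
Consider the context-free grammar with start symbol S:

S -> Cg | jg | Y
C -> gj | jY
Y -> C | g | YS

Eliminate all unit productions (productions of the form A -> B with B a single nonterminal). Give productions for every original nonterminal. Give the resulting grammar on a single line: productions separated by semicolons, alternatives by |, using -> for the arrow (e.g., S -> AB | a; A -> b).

S -> g | Cg | YS | gj | jY | jg; C -> gj | jY; Y -> g | YS | gj | jY

Unit productions: S->Y, Y->C.
Unit pairs (A ⇒* B via units): (S,C), (S,Y), (Y,C).
S: inherits non-unit rules of {C, S, Y} → Cg | YS | g | gj | jY | jg.
C: inherits non-unit rules of {C} → gj | jY.
Y: inherits non-unit rules of {C, Y} → YS | g | gj | jY.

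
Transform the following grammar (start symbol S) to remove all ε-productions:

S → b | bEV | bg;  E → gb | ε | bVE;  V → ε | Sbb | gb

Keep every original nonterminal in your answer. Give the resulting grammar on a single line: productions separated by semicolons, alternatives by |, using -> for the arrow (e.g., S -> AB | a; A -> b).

S -> b | bE | bV | bg | bEV; E -> b | bE | bV | gb | bVE; V -> gb | Sbb

Nullable set: {E, V}.
S -> bEV: E, V nullable, giving b | bE | bEV | bV.
Drop E -> ε.
E -> bVE: V, E nullable, giving b | bE | bV | bVE.
Drop V -> ε.
Unchanged (no nullable symbols): S -> b; S -> bg; E -> gb; V -> Sbb; V -> gb.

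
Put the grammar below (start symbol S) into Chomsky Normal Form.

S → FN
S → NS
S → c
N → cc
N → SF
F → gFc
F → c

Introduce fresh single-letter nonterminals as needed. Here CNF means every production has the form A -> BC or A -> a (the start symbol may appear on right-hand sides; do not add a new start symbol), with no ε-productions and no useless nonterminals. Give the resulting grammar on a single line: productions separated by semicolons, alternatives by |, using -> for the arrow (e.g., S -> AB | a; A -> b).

S -> c | FN | NS; A -> g; B -> c; C -> FB; F -> c | AC; N -> BB | SF

No ε-productions.
No unit productions to eliminate.
TERM: introduce B -> c, A -> g and substitute in every rule of length ≥2.
BIN: F -> AFB becomes F -> AC, C -> FB.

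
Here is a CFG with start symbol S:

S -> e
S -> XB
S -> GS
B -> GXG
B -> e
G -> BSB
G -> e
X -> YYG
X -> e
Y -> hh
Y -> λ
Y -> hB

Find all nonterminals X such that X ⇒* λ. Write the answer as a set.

{Y}

Directly nullable (have an ε-rule): {Y}.
Not nullable: B, G, S, X — each has a terminal in every rule's right-hand side or depends on a non-nullable symbol.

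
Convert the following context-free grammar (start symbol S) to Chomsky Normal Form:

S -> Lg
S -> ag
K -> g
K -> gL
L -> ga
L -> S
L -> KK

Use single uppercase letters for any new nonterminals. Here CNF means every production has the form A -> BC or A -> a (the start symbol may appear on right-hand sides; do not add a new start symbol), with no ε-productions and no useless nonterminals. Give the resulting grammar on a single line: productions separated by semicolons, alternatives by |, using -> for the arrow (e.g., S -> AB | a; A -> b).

S -> BA | LA; A -> g; B -> a; K -> g | AL; L -> AB | BA | KK | LA

No ε-productions.
After unit-elimination: S -> Lg | ag; K -> g | gL; L -> KK | Lg | ag | ga.
TERM: introduce B -> a, A -> g and substitute in every rule of length ≥2.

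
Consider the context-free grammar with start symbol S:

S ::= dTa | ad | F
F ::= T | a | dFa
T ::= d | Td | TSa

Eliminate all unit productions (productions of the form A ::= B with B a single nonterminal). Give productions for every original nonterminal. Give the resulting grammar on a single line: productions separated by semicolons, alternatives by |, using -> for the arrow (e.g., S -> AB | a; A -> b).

Unit productions: F->T, S->F.
Unit pairs (A ⇒* B via units): (F,T), (S,F), (S,T).
S: inherits non-unit rules of {F, S, T} → TSa | Td | a | ad | d | dFa | dTa.
F: inherits non-unit rules of {F, T} → TSa | Td | a | d | dFa.
T: inherits non-unit rules of {T} → TSa | Td | d.

S -> a | d | Td | ad | TSa | dFa | dTa; F -> a | d | Td | TSa | dFa; T -> d | Td | TSa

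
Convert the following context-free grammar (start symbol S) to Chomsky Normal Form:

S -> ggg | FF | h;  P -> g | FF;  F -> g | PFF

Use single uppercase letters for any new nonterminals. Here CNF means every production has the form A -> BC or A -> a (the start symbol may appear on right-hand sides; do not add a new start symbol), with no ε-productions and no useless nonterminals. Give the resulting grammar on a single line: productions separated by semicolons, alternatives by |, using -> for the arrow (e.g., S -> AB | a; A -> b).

S -> h | AC | FF; A -> g; B -> FF; C -> AA; F -> g | PB; P -> g | FF

No ε-productions.
No unit productions to eliminate.
TERM: introduce A -> g and substitute in every rule of length ≥2.
BIN: F -> PFF becomes F -> PB, B -> FF; S -> AAA becomes S -> AC, C -> AA.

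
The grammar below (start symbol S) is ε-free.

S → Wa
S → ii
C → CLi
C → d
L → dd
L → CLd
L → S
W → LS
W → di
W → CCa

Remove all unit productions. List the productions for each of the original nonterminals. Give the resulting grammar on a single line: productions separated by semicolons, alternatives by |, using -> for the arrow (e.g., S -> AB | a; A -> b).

Unit productions: L->S.
Unit pairs (A ⇒* B via units): (L,S).
S: inherits non-unit rules of {S} → Wa | ii.
C: inherits non-unit rules of {C} → CLi | d.
L: inherits non-unit rules of {L, S} → CLd | Wa | dd | ii.
W: inherits non-unit rules of {W} → CCa | LS | di.

S -> Wa | ii; C -> d | CLi; L -> Wa | dd | ii | CLd; W -> LS | di | CCa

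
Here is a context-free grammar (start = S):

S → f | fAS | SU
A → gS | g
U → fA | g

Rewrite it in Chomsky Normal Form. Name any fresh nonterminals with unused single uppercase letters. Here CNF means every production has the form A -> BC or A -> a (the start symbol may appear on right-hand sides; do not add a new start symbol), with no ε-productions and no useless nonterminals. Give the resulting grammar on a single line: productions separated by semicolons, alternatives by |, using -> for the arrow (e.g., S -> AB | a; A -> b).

S -> f | CD | SU; A -> g | BS; B -> g; C -> f; D -> AS; U -> g | CA

No ε-productions.
No unit productions to eliminate.
TERM: introduce C -> f, B -> g and substitute in every rule of length ≥2.
BIN: S -> CAS becomes S -> CD, D -> AS.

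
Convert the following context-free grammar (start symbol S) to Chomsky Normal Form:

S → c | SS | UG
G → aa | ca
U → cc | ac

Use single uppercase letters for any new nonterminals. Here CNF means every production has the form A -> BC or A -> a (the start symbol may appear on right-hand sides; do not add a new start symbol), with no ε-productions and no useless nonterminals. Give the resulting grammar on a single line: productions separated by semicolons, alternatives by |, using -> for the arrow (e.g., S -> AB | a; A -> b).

S -> c | SS | UG; A -> a; B -> c; G -> AA | BA; U -> AB | BB

No ε-productions.
No unit productions to eliminate.
TERM: introduce A -> a, B -> c and substitute in every rule of length ≥2.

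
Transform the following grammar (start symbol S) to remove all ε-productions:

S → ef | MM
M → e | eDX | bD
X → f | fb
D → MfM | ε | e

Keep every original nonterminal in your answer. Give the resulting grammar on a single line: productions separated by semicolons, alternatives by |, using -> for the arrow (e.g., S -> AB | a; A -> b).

Nullable set: {D}.
Drop D -> ε.
M -> bD: D nullable, giving b | bD.
M -> eDX: D nullable, giving eDX | eX.
Unchanged (no nullable symbols): S -> MM; S -> ef; D -> MfM; D -> e; M -> e; X -> f; X -> fb.

S -> MM | ef; D -> e | MfM; M -> b | e | bD | eX | eDX; X -> f | fb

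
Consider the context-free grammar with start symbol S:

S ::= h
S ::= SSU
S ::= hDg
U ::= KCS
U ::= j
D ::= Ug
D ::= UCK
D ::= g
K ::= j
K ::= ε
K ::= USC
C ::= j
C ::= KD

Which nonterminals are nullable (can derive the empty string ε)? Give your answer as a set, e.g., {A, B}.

Directly nullable (have an ε-rule): {K}.
Not nullable: C, D, S, U — each has a terminal in every rule's right-hand side or depends on a non-nullable symbol.

{K}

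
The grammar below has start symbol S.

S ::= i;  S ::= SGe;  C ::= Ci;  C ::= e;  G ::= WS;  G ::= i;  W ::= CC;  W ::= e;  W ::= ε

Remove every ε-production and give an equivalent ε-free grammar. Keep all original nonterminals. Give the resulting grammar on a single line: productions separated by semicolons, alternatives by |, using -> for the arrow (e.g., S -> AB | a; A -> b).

S -> i | SGe; C -> e | Ci; G -> S | i | WS; W -> e | CC

Nullable set: {W}.
G -> WS: W nullable, giving S | WS.
Drop W -> ε.
Unchanged (no nullable symbols): S -> SGe; S -> i; C -> Ci; C -> e; G -> i; W -> CC; W -> e.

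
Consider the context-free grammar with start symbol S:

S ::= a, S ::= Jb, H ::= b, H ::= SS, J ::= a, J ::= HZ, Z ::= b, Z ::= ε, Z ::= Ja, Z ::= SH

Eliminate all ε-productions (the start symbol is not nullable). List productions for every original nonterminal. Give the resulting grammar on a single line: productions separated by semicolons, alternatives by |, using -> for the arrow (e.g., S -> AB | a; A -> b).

S -> a | Jb; H -> b | SS; J -> H | a | HZ; Z -> b | Ja | SH

Nullable set: {Z}.
J -> HZ: Z nullable, giving H | HZ.
Drop Z -> ε.
Unchanged (no nullable symbols): S -> Jb; S -> a; H -> SS; H -> b; J -> a; Z -> Ja; Z -> SH; Z -> b.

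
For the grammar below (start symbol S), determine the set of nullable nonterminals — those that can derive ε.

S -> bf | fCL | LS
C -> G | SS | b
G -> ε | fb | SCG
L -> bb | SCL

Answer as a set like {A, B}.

Directly nullable (have an ε-rule): {G}.
C is nullable via C -> G (every symbol on the right is already known nullable).
Not nullable: L, S — each has a terminal in every rule's right-hand side or depends on a non-nullable symbol.

{C, G}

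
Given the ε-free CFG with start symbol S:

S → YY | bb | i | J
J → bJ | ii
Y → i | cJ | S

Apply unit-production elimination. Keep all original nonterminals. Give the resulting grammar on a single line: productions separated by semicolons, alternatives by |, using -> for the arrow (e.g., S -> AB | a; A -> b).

Unit productions: S->J, Y->S.
Unit pairs (A ⇒* B via units): (S,J), (Y,J), (Y,S).
S: inherits non-unit rules of {J, S} → YY | bJ | bb | i | ii.
J: inherits non-unit rules of {J} → bJ | ii.
Y: inherits non-unit rules of {J, S, Y} → YY | bJ | bb | cJ | i | ii.

S -> i | YY | bJ | bb | ii; J -> bJ | ii; Y -> i | YY | bJ | bb | cJ | ii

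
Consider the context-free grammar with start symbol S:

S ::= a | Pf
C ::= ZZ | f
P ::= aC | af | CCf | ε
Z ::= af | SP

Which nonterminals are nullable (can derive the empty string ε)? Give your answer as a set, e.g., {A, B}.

Directly nullable (have an ε-rule): {P}.
Not nullable: C, S, Z — each has a terminal in every rule's right-hand side or depends on a non-nullable symbol.

{P}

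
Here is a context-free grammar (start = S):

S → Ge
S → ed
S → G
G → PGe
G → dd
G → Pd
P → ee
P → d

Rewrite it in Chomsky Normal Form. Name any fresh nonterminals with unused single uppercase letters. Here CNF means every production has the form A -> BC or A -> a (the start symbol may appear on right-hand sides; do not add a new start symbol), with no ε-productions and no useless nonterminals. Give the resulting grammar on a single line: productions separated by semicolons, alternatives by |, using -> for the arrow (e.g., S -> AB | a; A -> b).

No ε-productions.
After unit-elimination: S -> Ge | Pd | dd | ed | PGe; G -> Pd | dd | PGe; P -> d | ee.
TERM: introduce B -> d, A -> e and substitute in every rule of length ≥2.
BIN: G -> PGA becomes G -> PC, C -> GA; S -> PGA becomes S -> PD, D -> GA.

S -> AB | BB | GA | PB | PD; A -> e; B -> d; C -> GA; D -> GA; G -> BB | PB | PC; P -> d | AA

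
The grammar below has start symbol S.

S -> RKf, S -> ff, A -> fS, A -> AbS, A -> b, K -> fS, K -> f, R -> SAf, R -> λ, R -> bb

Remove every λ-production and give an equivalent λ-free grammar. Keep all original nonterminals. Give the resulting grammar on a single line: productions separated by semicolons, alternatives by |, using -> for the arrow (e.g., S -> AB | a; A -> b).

Nullable set: {R}.
S -> RKf: R nullable, giving Kf | RKf.
Drop R -> λ.
Unchanged (no nullable symbols): S -> ff; A -> AbS; A -> b; A -> fS; K -> f; K -> fS; R -> SAf; R -> bb.

S -> Kf | ff | RKf; A -> b | fS | AbS; K -> f | fS; R -> bb | SAf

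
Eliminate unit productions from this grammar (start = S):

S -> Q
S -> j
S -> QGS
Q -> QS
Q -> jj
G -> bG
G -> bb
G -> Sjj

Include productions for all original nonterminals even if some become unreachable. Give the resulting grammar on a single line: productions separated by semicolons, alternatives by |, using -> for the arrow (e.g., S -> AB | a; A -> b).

S -> j | QS | jj | QGS; G -> bG | bb | Sjj; Q -> QS | jj

Unit productions: S->Q.
Unit pairs (A ⇒* B via units): (S,Q).
S: inherits non-unit rules of {Q, S} → QGS | QS | j | jj.
G: inherits non-unit rules of {G} → Sjj | bG | bb.
Q: inherits non-unit rules of {Q} → QS | jj.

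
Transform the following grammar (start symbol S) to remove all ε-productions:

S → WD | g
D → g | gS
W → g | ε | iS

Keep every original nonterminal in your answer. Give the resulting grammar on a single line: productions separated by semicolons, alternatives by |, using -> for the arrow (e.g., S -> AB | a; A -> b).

S -> D | g | WD; D -> g | gS; W -> g | iS

Nullable set: {W}.
S -> WD: W nullable, giving D | WD.
Drop W -> ε.
Unchanged (no nullable symbols): S -> g; D -> g; D -> gS; W -> g; W -> iS.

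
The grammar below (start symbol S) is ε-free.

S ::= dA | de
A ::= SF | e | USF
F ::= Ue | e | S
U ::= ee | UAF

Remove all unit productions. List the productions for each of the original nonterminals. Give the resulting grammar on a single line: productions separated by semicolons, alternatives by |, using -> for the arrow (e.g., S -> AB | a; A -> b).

Unit productions: F->S.
Unit pairs (A ⇒* B via units): (F,S).
S: inherits non-unit rules of {S} → dA | de.
A: inherits non-unit rules of {A} → SF | USF | e.
F: inherits non-unit rules of {F, S} → Ue | dA | de | e.
U: inherits non-unit rules of {U} → UAF | ee.

S -> dA | de; A -> e | SF | USF; F -> e | Ue | dA | de; U -> ee | UAF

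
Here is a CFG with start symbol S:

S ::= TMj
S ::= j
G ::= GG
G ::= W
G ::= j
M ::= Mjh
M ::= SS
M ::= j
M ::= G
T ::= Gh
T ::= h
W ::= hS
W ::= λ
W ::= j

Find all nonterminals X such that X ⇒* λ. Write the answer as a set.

{G, M, W}

Directly nullable (have an ε-rule): {W}.
G is nullable via G -> W (every symbol on the right is already known nullable).
M is nullable via M -> G (every symbol on the right is already known nullable).
Not nullable: S, T — each has a terminal in every rule's right-hand side or depends on a non-nullable symbol.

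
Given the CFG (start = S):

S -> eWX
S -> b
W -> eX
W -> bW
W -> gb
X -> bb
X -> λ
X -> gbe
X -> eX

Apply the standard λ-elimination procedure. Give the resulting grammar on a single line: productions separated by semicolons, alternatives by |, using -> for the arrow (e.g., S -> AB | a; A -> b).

Nullable set: {X}.
S -> eWX: X nullable, giving eW | eWX.
W -> eX: X nullable, giving e | eX.
Drop X -> λ.
X -> eX: X nullable, giving e | eX.
Unchanged (no nullable symbols): S -> b; W -> bW; W -> gb; X -> bb; X -> gbe.

S -> b | eW | eWX; W -> e | bW | eX | gb; X -> e | bb | eX | gbe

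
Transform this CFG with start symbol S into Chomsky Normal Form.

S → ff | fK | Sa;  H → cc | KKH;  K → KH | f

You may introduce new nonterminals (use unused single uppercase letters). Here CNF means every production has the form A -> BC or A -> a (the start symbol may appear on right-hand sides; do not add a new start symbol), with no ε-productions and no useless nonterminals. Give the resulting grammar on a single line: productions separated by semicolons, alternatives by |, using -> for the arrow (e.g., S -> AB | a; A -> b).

No ε-productions.
No unit productions to eliminate.
TERM: introduce B -> a, A -> c, C -> f and substitute in every rule of length ≥2.
BIN: H -> KKH becomes H -> KD, D -> KH.

S -> CC | CK | SB; A -> c; B -> a; C -> f; D -> KH; H -> AA | KD; K -> f | KH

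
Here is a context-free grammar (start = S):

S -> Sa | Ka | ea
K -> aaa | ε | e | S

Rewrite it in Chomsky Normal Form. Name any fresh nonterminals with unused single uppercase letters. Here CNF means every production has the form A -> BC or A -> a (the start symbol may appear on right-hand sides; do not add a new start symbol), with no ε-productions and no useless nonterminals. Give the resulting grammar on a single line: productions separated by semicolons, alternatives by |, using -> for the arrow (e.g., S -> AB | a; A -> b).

Nullable: {K}; after ε-elimination: S -> a | Ka | Sa | ea; K -> S | e | aaa.
After unit-elimination: S -> a | Ka | Sa | ea; K -> a | e | Ka | Sa | ea | aaa.
TERM: introduce A -> a, B -> e and substitute in every rule of length ≥2.
BIN: K -> AAA becomes K -> AC, C -> AA.

S -> a | BA | KA | SA; A -> a; B -> e; C -> AA; K -> a | e | AC | BA | KA | SA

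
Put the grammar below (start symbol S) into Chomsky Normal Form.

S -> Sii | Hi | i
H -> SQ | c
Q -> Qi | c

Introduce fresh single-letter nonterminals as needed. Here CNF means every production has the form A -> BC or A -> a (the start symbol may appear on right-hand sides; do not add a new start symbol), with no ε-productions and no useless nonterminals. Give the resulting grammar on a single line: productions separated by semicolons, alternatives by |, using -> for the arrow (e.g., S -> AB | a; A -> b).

S -> i | HA | SB; A -> i; B -> AA; H -> c | SQ; Q -> c | QA

No ε-productions.
No unit productions to eliminate.
TERM: introduce A -> i and substitute in every rule of length ≥2.
BIN: S -> SAA becomes S -> SB, B -> AA.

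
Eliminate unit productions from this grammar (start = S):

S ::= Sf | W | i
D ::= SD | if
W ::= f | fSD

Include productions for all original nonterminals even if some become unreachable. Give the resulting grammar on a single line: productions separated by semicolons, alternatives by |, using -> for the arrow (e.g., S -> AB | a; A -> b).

S -> f | i | Sf | fSD; D -> SD | if; W -> f | fSD

Unit productions: S->W.
Unit pairs (A ⇒* B via units): (S,W).
S: inherits non-unit rules of {S, W} → Sf | f | fSD | i.
D: inherits non-unit rules of {D} → SD | if.
W: inherits non-unit rules of {W} → f | fSD.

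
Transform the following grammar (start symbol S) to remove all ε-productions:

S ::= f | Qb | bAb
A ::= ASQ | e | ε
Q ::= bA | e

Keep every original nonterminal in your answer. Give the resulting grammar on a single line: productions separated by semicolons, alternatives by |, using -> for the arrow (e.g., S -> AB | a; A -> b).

Nullable set: {A}.
S -> bAb: A nullable, giving bAb | bb.
Drop A -> ε.
A -> ASQ: A nullable, giving ASQ | SQ.
Q -> bA: A nullable, giving b | bA.
Unchanged (no nullable symbols): S -> Qb; S -> f; A -> e; Q -> e.

S -> f | Qb | bb | bAb; A -> e | SQ | ASQ; Q -> b | e | bA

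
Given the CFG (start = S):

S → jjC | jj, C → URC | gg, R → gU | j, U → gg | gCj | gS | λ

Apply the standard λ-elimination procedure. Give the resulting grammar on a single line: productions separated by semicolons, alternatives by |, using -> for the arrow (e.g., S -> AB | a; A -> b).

Nullable set: {U}.
C -> URC: U nullable, giving RC | URC.
R -> gU: U nullable, giving g | gU.
Drop U -> λ.
Unchanged (no nullable symbols): S -> jj; S -> jjC; C -> gg; R -> j; U -> gCj; U -> gS; U -> gg.

S -> jj | jjC; C -> RC | gg | URC; R -> g | j | gU; U -> gS | gg | gCj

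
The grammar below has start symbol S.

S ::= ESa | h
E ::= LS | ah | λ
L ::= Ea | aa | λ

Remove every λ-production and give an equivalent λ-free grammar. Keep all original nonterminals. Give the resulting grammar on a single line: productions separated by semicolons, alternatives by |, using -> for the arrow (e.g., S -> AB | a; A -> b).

Nullable set: {E, L}.
S -> ESa: E nullable, giving ESa | Sa.
Drop E -> λ.
E -> LS: L nullable, giving LS | S.
Drop L -> λ.
L -> Ea: E nullable, giving Ea | a.
Unchanged (no nullable symbols): S -> h; E -> ah; L -> aa.

S -> h | Sa | ESa; E -> S | LS | ah; L -> a | Ea | aa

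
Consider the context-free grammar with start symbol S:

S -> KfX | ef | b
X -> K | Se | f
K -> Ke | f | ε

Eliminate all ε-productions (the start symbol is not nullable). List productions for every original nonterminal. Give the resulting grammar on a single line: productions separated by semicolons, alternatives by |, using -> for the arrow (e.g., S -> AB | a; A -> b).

S -> b | f | Kf | ef | fX | KfX; K -> e | f | Ke; X -> K | f | Se

Nullable set: {K, X}.
S -> KfX: K, X nullable, giving Kf | KfX | f | fX.
Drop K -> ε.
K -> Ke: K nullable, giving Ke | e.
X -> K: K nullable, giving K.
Unchanged (no nullable symbols): S -> b; S -> ef; K -> f; X -> Se; X -> f.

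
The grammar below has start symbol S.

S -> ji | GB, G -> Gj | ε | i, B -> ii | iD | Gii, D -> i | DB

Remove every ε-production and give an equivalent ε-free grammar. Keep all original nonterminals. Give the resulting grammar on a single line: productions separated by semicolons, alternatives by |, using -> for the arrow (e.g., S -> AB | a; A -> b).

Nullable set: {G}.
S -> GB: G nullable, giving B | GB.
B -> Gii: G nullable, giving Gii | ii.
Drop G -> ε.
G -> Gj: G nullable, giving Gj | j.
Unchanged (no nullable symbols): S -> ji; B -> iD; B -> ii; D -> DB; D -> i; G -> i.

S -> B | GB | ji; B -> iD | ii | Gii; D -> i | DB; G -> i | j | Gj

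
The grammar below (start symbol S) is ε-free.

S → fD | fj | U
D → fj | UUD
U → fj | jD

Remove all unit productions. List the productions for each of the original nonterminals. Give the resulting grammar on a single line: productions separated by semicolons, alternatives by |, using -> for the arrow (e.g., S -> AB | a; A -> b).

Unit productions: S->U.
Unit pairs (A ⇒* B via units): (S,U).
S: inherits non-unit rules of {S, U} → fD | fj | jD.
D: inherits non-unit rules of {D} → UUD | fj.
U: inherits non-unit rules of {U} → fj | jD.

S -> fD | fj | jD; D -> fj | UUD; U -> fj | jD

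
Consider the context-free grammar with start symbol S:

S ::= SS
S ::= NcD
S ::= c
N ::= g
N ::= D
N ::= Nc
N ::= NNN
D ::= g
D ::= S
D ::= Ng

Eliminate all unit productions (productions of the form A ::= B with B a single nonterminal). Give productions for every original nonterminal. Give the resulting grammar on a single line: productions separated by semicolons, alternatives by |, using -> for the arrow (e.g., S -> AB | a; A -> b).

Unit productions: D->S, N->D.
Unit pairs (A ⇒* B via units): (D,S), (N,D), (N,S).
S: inherits non-unit rules of {S} → NcD | SS | c.
D: inherits non-unit rules of {D, S} → NcD | Ng | SS | c | g.
N: inherits non-unit rules of {D, N, S} → NNN | Nc | NcD | Ng | SS | c | g.

S -> c | SS | NcD; D -> c | g | Ng | SS | NcD; N -> c | g | Nc | Ng | SS | NNN | NcD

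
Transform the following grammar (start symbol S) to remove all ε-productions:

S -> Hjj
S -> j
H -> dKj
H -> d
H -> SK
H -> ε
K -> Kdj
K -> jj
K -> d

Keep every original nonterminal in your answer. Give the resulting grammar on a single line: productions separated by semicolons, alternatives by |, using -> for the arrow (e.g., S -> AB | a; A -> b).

Nullable set: {H}.
S -> Hjj: H nullable, giving Hjj | jj.
Drop H -> ε.
Unchanged (no nullable symbols): S -> j; H -> SK; H -> d; H -> dKj; K -> Kdj; K -> d; K -> jj.

S -> j | jj | Hjj; H -> d | SK | dKj; K -> d | jj | Kdj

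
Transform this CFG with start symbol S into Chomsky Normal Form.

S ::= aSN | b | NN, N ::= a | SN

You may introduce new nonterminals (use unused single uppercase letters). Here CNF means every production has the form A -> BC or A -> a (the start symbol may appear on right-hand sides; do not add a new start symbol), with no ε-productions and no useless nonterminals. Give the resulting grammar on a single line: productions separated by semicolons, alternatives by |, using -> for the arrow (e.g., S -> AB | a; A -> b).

S -> b | AB | NN; A -> a; B -> SN; N -> a | SN

No ε-productions.
No unit productions to eliminate.
TERM: introduce A -> a and substitute in every rule of length ≥2.
BIN: S -> ASN becomes S -> AB, B -> SN.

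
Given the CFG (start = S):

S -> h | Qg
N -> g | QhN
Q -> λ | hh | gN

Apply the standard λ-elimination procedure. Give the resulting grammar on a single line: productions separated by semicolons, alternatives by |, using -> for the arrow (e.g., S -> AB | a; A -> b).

S -> g | h | Qg; N -> g | hN | QhN; Q -> gN | hh

Nullable set: {Q}.
S -> Qg: Q nullable, giving Qg | g.
N -> QhN: Q nullable, giving QhN | hN.
Drop Q -> λ.
Unchanged (no nullable symbols): S -> h; N -> g; Q -> gN; Q -> hh.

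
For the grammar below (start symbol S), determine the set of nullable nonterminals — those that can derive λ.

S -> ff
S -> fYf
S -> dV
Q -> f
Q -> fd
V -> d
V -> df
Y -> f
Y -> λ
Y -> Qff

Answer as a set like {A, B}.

{Y}

Directly nullable (have an ε-rule): {Y}.
Not nullable: Q, S, V — each has a terminal in every rule's right-hand side or depends on a non-nullable symbol.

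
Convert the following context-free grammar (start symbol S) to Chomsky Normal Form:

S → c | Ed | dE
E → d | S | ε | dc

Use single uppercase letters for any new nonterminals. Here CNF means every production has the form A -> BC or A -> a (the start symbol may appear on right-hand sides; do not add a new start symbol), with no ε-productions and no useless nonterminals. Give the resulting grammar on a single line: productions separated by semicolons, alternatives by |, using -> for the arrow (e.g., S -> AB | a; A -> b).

S -> c | d | AE | EA; A -> d; B -> c; E -> c | d | AB | AE | EA

Nullable: {E}; after ε-elimination: S -> c | d | Ed | dE; E -> S | d | dc.
After unit-elimination: S -> c | d | Ed | dE; E -> c | d | Ed | dE | dc.
TERM: introduce B -> c, A -> d and substitute in every rule of length ≥2.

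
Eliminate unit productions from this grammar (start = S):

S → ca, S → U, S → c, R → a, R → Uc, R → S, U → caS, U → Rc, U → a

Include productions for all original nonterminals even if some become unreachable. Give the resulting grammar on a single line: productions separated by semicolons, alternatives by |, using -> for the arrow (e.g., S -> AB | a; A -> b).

S -> a | c | Rc | ca | caS; R -> a | c | Rc | Uc | ca | caS; U -> a | Rc | caS

Unit productions: R->S, S->U.
Unit pairs (A ⇒* B via units): (R,S), (R,U), (S,U).
S: inherits non-unit rules of {S, U} → Rc | a | c | ca | caS.
R: inherits non-unit rules of {R, S, U} → Rc | Uc | a | c | ca | caS.
U: inherits non-unit rules of {U} → Rc | a | caS.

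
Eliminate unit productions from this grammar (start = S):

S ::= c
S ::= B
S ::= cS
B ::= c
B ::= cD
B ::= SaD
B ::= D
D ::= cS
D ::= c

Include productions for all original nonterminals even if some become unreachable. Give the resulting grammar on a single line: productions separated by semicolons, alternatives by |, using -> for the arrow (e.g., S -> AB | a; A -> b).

S -> c | cD | cS | SaD; B -> c | cD | cS | SaD; D -> c | cS

Unit productions: B->D, S->B.
Unit pairs (A ⇒* B via units): (B,D), (S,B), (S,D).
S: inherits non-unit rules of {B, D, S} → SaD | c | cD | cS.
B: inherits non-unit rules of {B, D} → SaD | c | cD | cS.
D: inherits non-unit rules of {D} → c | cS.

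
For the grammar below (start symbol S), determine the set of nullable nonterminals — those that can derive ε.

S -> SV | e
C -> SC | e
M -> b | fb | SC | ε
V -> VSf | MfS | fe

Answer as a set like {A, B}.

{M}

Directly nullable (have an ε-rule): {M}.
Not nullable: C, S, V — each has a terminal in every rule's right-hand side or depends on a non-nullable symbol.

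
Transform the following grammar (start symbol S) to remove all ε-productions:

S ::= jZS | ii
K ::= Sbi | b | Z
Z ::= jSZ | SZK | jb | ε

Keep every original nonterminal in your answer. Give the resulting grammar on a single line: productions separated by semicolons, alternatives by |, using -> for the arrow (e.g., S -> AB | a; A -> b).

Nullable set: {K, Z}.
S -> jZS: Z nullable, giving jS | jZS.
K -> Z: Z nullable, giving Z.
Drop Z -> ε.
Z -> SZK: Z, K nullable, giving S | SK | SZ | SZK.
Z -> jSZ: Z nullable, giving jS | jSZ.
Unchanged (no nullable symbols): S -> ii; K -> Sbi; K -> b; Z -> jb.

S -> ii | jS | jZS; K -> Z | b | Sbi; Z -> S | SK | SZ | jS | jb | SZK | jSZ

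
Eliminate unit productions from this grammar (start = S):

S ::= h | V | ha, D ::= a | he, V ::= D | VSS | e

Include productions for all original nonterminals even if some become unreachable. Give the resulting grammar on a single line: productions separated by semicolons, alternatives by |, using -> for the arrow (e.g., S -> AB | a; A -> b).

S -> a | e | h | ha | he | VSS; D -> a | he; V -> a | e | he | VSS

Unit productions: S->V, V->D.
Unit pairs (A ⇒* B via units): (S,D), (S,V), (V,D).
S: inherits non-unit rules of {D, S, V} → VSS | a | e | h | ha | he.
D: inherits non-unit rules of {D} → a | he.
V: inherits non-unit rules of {D, V} → VSS | a | e | he.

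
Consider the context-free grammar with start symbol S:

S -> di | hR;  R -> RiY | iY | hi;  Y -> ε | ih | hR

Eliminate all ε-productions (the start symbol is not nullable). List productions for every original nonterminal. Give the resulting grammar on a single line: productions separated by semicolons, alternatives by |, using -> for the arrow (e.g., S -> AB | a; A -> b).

Nullable set: {Y}.
R -> RiY: Y nullable, giving Ri | RiY.
R -> iY: Y nullable, giving i | iY.
Drop Y -> ε.
Unchanged (no nullable symbols): S -> di; S -> hR; R -> hi; Y -> hR; Y -> ih.

S -> di | hR; R -> i | Ri | hi | iY | RiY; Y -> hR | ih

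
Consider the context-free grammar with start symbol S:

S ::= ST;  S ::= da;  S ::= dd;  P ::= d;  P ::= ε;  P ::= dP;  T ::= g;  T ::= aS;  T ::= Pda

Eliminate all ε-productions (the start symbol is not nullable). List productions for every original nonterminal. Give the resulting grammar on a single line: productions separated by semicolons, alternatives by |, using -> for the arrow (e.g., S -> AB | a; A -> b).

S -> ST | da | dd; P -> d | dP; T -> g | aS | da | Pda

Nullable set: {P}.
Drop P -> ε.
P -> dP: P nullable, giving d | dP.
T -> Pda: P nullable, giving Pda | da.
Unchanged (no nullable symbols): S -> ST; S -> da; S -> dd; P -> d; T -> aS; T -> g.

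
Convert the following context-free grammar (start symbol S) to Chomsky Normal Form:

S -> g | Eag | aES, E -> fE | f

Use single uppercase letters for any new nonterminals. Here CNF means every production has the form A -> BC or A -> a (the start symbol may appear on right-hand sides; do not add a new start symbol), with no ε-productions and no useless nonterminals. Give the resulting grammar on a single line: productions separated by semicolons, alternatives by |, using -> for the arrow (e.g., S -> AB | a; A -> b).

No ε-productions.
No unit productions to eliminate.
TERM: introduce B -> a, A -> f, C -> g and substitute in every rule of length ≥2.
BIN: S -> BES becomes S -> BD, D -> ES; S -> EBC becomes S -> EF, F -> BC.

S -> g | BD | EF; A -> f; B -> a; C -> g; D -> ES; E -> f | AE; F -> BC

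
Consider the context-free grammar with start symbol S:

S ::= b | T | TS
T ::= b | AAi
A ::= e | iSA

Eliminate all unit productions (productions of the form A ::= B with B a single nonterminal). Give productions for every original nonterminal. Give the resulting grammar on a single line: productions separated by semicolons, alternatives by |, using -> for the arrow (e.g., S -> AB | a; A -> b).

Unit productions: S->T.
Unit pairs (A ⇒* B via units): (S,T).
S: inherits non-unit rules of {S, T} → AAi | TS | b.
A: inherits non-unit rules of {A} → e | iSA.
T: inherits non-unit rules of {T} → AAi | b.

S -> b | TS | AAi; A -> e | iSA; T -> b | AAi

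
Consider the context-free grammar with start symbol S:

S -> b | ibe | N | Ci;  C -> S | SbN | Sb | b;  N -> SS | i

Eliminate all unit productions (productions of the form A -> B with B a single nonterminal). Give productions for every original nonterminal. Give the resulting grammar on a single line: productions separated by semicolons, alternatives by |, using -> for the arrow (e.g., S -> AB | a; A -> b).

Unit productions: C->S, S->N.
Unit pairs (A ⇒* B via units): (C,N), (C,S), (S,N).
S: inherits non-unit rules of {N, S} → Ci | SS | b | i | ibe.
C: inherits non-unit rules of {C, N, S} → Ci | SS | Sb | SbN | b | i | ibe.
N: inherits non-unit rules of {N} → SS | i.

S -> b | i | Ci | SS | ibe; C -> b | i | Ci | SS | Sb | SbN | ibe; N -> i | SS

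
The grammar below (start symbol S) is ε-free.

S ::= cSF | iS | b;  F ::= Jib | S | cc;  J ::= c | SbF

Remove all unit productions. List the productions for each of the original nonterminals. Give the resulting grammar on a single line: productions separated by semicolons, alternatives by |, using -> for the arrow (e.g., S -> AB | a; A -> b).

Unit productions: F->S.
Unit pairs (A ⇒* B via units): (F,S).
S: inherits non-unit rules of {S} → b | cSF | iS.
F: inherits non-unit rules of {F, S} → Jib | b | cSF | cc | iS.
J: inherits non-unit rules of {J} → SbF | c.

S -> b | iS | cSF; F -> b | cc | iS | Jib | cSF; J -> c | SbF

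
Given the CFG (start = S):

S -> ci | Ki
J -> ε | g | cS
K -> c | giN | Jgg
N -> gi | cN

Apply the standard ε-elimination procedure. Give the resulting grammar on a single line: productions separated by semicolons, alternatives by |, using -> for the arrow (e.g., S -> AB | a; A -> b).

S -> Ki | ci; J -> g | cS; K -> c | gg | Jgg | giN; N -> cN | gi

Nullable set: {J}.
Drop J -> ε.
K -> Jgg: J nullable, giving Jgg | gg.
Unchanged (no nullable symbols): S -> Ki; S -> ci; J -> cS; J -> g; K -> c; K -> giN; N -> cN; N -> gi.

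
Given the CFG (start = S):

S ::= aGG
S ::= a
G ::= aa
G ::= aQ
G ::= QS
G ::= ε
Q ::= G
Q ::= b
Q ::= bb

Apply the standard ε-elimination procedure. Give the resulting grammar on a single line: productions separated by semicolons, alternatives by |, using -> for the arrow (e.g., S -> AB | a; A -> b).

Nullable set: {G, Q}.
S -> aGG: G, G nullable, giving a | aG | aGG.
Drop G -> ε.
G -> QS: Q nullable, giving QS | S.
G -> aQ: Q nullable, giving a | aQ.
Q -> G: G nullable, giving G.
Unchanged (no nullable symbols): S -> a; G -> aa; Q -> b; Q -> bb.

S -> a | aG | aGG; G -> S | a | QS | aQ | aa; Q -> G | b | bb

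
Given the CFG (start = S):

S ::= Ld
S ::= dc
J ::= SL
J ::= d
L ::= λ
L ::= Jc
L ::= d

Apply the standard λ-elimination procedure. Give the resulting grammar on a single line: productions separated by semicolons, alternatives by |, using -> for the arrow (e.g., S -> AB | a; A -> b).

Nullable set: {L}.
S -> Ld: L nullable, giving Ld | d.
J -> SL: L nullable, giving S | SL.
Drop L -> λ.
Unchanged (no nullable symbols): S -> dc; J -> d; L -> Jc; L -> d.

S -> d | Ld | dc; J -> S | d | SL; L -> d | Jc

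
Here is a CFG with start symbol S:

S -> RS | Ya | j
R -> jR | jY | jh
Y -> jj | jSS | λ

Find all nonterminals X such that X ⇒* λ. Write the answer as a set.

{Y}

Directly nullable (have an ε-rule): {Y}.
Not nullable: R, S — each has a terminal in every rule's right-hand side or depends on a non-nullable symbol.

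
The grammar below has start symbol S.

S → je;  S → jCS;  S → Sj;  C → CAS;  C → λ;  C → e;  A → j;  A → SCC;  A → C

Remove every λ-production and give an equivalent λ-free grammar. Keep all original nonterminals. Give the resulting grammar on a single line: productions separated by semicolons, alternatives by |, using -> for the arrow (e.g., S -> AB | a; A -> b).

S -> Sj | jS | je | jCS; A -> C | S | j | SC | SCC; C -> S | e | AS | CS | CAS

Nullable set: {A, C}.
S -> jCS: C nullable, giving jCS | jS.
A -> C: C nullable, giving C.
A -> SCC: C, C nullable, giving S | SC | SCC.
Drop C -> λ.
C -> CAS: C, A nullable, giving AS | CAS | CS | S.
Unchanged (no nullable symbols): S -> Sj; S -> je; A -> j; C -> e.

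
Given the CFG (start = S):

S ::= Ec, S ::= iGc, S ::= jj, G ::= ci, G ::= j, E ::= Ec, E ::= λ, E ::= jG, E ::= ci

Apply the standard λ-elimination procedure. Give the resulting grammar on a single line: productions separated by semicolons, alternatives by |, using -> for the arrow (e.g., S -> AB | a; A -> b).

Nullable set: {E}.
S -> Ec: E nullable, giving Ec | c.
Drop E -> λ.
E -> Ec: E nullable, giving Ec | c.
Unchanged (no nullable symbols): S -> iGc; S -> jj; E -> ci; E -> jG; G -> ci; G -> j.

S -> c | Ec | jj | iGc; E -> c | Ec | ci | jG; G -> j | ci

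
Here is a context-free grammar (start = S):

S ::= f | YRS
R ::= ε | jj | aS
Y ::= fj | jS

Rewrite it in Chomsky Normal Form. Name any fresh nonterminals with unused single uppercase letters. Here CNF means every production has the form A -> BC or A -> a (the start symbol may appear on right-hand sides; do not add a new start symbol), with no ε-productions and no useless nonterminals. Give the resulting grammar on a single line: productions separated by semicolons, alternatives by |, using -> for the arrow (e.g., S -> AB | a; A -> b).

S -> f | YD | YS; A -> a; B -> j; C -> f; D -> RS; R -> AS | BB; Y -> BS | CB

Nullable: {R}; after ε-elimination: S -> f | YS | YRS; R -> aS | jj; Y -> fj | jS.
No unit productions to eliminate.
TERM: introduce A -> a, C -> f, B -> j and substitute in every rule of length ≥2.
BIN: S -> YRS becomes S -> YD, D -> RS.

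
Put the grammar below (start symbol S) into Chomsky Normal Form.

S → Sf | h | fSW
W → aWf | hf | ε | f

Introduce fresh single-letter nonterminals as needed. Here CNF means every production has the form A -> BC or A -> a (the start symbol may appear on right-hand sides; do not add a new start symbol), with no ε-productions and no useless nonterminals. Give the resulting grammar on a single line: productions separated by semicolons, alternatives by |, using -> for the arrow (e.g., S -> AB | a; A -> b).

Nullable: {W}; after ε-elimination: S -> h | Sf | fS | fSW; W -> f | af | hf | aWf.
No unit productions to eliminate.
TERM: introduce B -> a, A -> f, C -> h and substitute in every rule of length ≥2.
BIN: S -> ASW becomes S -> AD, D -> SW; W -> BWA becomes W -> BE, E -> WA.

S -> h | AD | AS | SA; A -> f; B -> a; C -> h; D -> SW; E -> WA; W -> f | BA | BE | CA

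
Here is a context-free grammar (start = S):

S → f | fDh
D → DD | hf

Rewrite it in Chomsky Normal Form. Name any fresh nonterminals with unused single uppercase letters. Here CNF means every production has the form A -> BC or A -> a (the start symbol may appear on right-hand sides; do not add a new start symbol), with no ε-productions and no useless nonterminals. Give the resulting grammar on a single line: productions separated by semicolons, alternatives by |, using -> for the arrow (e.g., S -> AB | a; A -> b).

No ε-productions.
No unit productions to eliminate.
TERM: introduce B -> f, A -> h and substitute in every rule of length ≥2.
BIN: S -> BDA becomes S -> BC, C -> DA.

S -> f | BC; A -> h; B -> f; C -> DA; D -> AB | DD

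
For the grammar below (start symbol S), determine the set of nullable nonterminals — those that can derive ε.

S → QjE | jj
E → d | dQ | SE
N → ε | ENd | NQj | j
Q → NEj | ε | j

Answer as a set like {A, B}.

{N, Q}

Directly nullable (have an ε-rule): {N, Q}.
Not nullable: E, S — each has a terminal in every rule's right-hand side or depends on a non-nullable symbol.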